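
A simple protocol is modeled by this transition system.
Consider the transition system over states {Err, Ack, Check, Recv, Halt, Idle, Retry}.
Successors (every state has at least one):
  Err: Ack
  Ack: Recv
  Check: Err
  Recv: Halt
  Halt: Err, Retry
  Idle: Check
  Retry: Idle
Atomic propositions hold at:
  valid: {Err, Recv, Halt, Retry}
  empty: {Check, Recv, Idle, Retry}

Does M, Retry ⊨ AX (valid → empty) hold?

Sat(valid → empty) = {Ack, Check, Recv, Idle, Retry}
Sat(AX (valid → empty)) = {s : every successor in {Ack, Check, Recv, Idle, Retry}} = {Err, Ack, Idle, Retry}
Retry ∈ Sat(AX (valid → empty)) = {Err, Ack, Idle, Retry}, so the formula holds at Retry.

Yes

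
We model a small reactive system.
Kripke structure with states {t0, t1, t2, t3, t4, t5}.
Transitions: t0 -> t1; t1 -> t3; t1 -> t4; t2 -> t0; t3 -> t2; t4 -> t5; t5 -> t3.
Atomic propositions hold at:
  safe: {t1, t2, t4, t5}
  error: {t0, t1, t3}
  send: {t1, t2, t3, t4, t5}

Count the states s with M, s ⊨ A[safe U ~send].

Sat(~send) = {t0}
A[safe U ~send]: least fixpoint, start Z0 = Sat(~send) = {t0}, add states in Sat(safe) with every successor in Z. Z1 = {t0, t2}; fixed.
Sat(A[safe U ~send]) = {t0, t2}
|Sat(A[safe U ~send])| = |{t0, t2}| = 2.

2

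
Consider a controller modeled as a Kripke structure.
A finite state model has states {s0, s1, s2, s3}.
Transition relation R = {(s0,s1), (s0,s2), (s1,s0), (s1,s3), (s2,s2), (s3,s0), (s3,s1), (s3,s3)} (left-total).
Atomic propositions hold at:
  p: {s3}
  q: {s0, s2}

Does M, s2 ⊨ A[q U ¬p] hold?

Sat(¬p) = {s0, s1, s2}
A[q U ¬p]: least fixpoint, start Z0 = Sat(¬p) = {s0, s1, s2}, add states in Sat(q) with every successor in Z. Already a fixed point.
Sat(A[q U ¬p]) = {s0, s1, s2}
s2 ∈ Sat(A[q U ¬p]) = {s0, s1, s2}, so the formula holds at s2.

Yes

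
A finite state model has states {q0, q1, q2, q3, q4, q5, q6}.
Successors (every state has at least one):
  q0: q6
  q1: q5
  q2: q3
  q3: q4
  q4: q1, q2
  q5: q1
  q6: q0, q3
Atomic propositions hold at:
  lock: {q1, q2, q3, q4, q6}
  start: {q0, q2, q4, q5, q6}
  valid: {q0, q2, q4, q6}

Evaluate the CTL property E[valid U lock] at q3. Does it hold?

Yes

E[valid U lock]: least fixpoint, start Z0 = Sat(lock) = {q1, q2, q3, q4, q6}, add states in Sat(valid) with some successor in Z. Z1 = {q0, q1, q2, q3, q4, q6}; fixed.
Sat(E[valid U lock]) = {q0, q1, q2, q3, q4, q6}
q3 ∈ Sat(E[valid U lock]) = {q0, q1, q2, q3, q4, q6}, so the formula holds at q3.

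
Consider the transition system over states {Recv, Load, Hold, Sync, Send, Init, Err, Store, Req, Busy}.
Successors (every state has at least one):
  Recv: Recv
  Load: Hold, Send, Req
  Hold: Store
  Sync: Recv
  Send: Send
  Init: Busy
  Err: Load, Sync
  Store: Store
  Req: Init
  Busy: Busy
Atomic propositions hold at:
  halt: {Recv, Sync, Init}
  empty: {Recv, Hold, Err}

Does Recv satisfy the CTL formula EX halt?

Sat(EX halt) = {s : some successor in {Recv, Sync, Init}} = {Recv, Sync, Err, Req}
Recv ∈ Sat(EX halt) = {Recv, Sync, Err, Req}, so the formula holds at Recv.

Yes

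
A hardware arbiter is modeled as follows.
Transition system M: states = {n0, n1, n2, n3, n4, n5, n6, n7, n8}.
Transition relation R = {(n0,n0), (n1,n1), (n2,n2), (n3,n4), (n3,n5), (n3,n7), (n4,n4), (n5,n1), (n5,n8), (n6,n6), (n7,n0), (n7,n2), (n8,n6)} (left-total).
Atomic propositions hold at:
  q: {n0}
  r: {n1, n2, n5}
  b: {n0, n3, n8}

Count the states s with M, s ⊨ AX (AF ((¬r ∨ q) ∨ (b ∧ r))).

4

Sat(¬r) = {n0, n3, n4, n6, n7, n8}
Sat(¬r ∨ q) = {n0, n3, n4, n6, n7, n8}
Sat(b ∧ r) = ∅
Sat((¬r ∨ q) ∨ (b ∧ r)) = {n0, n3, n4, n6, n7, n8}
AF ((¬r ∨ q) ∨ (b ∧ r)): least fixpoint, start Z0 = {n0, n3, n4, n6, n7, n8}, add states with every successor in Z. Already a fixed point.
Sat(AF ((¬r ∨ q) ∨ (b ∧ r))) = {n0, n3, n4, n6, n7, n8}
Sat(AX (AF ((¬r ∨ q) ∨ (b ∧ r)))) = {s : every successor in {n0, n3, n4, n6, n7, n8}} = {n0, n4, n6, n8}
|Sat(AX (AF ((¬r ∨ q) ∨ (b ∧ r))))| = |{n0, n4, n6, n8}| = 4.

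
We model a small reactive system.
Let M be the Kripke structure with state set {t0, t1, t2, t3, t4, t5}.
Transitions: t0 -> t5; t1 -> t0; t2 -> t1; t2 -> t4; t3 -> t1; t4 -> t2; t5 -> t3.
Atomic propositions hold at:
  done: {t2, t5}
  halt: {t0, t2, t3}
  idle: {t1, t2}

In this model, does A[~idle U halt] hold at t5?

Yes

Sat(~idle) = {t0, t3, t4, t5}
A[~idle U halt]: least fixpoint, start Z0 = Sat(halt) = {t0, t2, t3}, add states in Sat(~idle) with every successor in Z. Z1 = {t0, t2, t3, t4, t5}; fixed.
Sat(A[~idle U halt]) = {t0, t2, t3, t4, t5}
t5 ∈ Sat(A[~idle U halt]) = {t0, t2, t3, t4, t5}, so the formula holds at t5.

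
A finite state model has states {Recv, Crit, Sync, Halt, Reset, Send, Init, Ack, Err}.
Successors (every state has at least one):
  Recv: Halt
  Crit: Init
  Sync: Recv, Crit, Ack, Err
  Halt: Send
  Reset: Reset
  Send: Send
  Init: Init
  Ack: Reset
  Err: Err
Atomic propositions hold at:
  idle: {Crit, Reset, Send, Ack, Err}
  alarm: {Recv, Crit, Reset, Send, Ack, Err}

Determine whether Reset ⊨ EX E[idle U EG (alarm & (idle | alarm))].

Sat(idle | alarm) = {Recv, Crit, Reset, Send, Ack, Err}
Sat(alarm & (idle | alarm)) = {Recv, Crit, Reset, Send, Ack, Err}
EG (alarm & (idle | alarm)): greatest fixpoint, start Z0 = {Recv, Crit, Reset, Send, Ack, Err}, keep only states in Sat with some successor in Z. Z1 = {Reset, Send, Ack, Err}; fixed.
Sat(EG (alarm & (idle | alarm))) = {Reset, Send, Ack, Err}
E[idle U EG (alarm & (idle | alarm))]: least fixpoint, start Z0 = Sat(EG (alarm & (idle | alarm))) = {Reset, Send, Ack, Err}, add states in Sat(idle) with some successor in Z. Already a fixed point.
Sat(E[idle U EG (alarm & (idle | alarm))]) = {Reset, Send, Ack, Err}
Sat(EX E[idle U EG (alarm & (idle | alarm))]) = {s : some successor in {Reset, Send, Ack, Err}} = {Sync, Halt, Reset, Send, Ack, Err}
Reset ∈ Sat(EX E[idle U EG (alarm & (idle | alarm))]) = {Sync, Halt, Reset, Send, Ack, Err}, so the formula holds at Reset.

Yes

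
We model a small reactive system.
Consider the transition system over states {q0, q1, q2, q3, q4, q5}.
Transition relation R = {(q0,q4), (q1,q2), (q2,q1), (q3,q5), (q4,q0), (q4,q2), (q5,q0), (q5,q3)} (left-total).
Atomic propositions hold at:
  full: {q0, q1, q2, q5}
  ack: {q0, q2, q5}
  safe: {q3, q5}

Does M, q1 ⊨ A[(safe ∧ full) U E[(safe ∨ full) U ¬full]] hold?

No

Sat(safe ∧ full) = {q5}
Sat(safe ∨ full) = {q0, q1, q2, q3, q5}
Sat(¬full) = {q3, q4}
E[(safe ∨ full) U ¬full]: least fixpoint, start Z0 = Sat(¬full) = {q3, q4}, add states in Sat(safe ∨ full) with some successor in Z. Z1 = {q0, q3, q4, q5}; fixed.
Sat(E[(safe ∨ full) U ¬full]) = {q0, q3, q4, q5}
A[(safe ∧ full) U E[(safe ∨ full) U ¬full]]: least fixpoint, start Z0 = Sat(E[(safe ∨ full) U ¬full]) = {q0, q3, q4, q5}, add states in Sat(safe ∧ full) with every successor in Z. Already a fixed point.
Sat(A[(safe ∧ full) U E[(safe ∨ full) U ¬full]]) = {q0, q3, q4, q5}
q1 ∉ Sat(A[(safe ∧ full) U E[(safe ∨ full) U ¬full]]) = {q0, q3, q4, q5}, so the formula does not hold at q1.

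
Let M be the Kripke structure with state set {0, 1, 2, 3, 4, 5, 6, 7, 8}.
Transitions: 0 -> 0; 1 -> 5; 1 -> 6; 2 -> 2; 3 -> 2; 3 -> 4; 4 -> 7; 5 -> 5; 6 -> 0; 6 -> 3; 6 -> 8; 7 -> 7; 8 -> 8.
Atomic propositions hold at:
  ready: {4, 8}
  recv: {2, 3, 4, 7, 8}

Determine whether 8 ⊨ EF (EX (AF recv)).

Yes

AF recv: least fixpoint, start Z0 = {2, 3, 4, 7, 8}, add states with every successor in Z. Already a fixed point.
Sat(AF recv) = {2, 3, 4, 7, 8}
Sat(EX (AF recv)) = {s : some successor in {2, 3, 4, 7, 8}} = {2, 3, 4, 6, 7, 8}
EF (EX (AF recv)): least fixpoint, start Z0 = {2, 3, 4, 6, 7, 8}, add states with some successor in Z. Z1 = {1, 2, 3, 4, 6, 7, 8}; fixed.
Sat(EF (EX (AF recv))) = {1, 2, 3, 4, 6, 7, 8}
8 ∈ Sat(EF (EX (AF recv))) = {1, 2, 3, 4, 6, 7, 8}, so the formula holds at 8.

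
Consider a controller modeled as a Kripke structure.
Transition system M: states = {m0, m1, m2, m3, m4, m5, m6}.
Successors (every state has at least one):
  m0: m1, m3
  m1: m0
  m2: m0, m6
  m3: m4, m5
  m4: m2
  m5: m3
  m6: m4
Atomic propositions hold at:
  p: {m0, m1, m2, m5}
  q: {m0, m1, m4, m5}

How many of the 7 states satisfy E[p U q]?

E[p U q]: least fixpoint, start Z0 = Sat(q) = {m0, m1, m4, m5}, add states in Sat(p) with some successor in Z. Z1 = {m0, m1, m2, m4, m5}; fixed.
Sat(E[p U q]) = {m0, m1, m2, m4, m5}
|Sat(E[p U q])| = |{m0, m1, m2, m4, m5}| = 5.

5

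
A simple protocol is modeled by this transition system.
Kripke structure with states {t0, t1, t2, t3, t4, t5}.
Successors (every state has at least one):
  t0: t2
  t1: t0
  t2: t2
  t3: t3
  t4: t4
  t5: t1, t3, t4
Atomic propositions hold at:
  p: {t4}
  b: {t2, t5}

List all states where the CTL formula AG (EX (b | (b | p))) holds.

Sat(b | p) = {t2, t4, t5}
Sat(b | (b | p)) = {t2, t4, t5}
Sat(EX (b | (b | p))) = {s : some successor in {t2, t4, t5}} = {t0, t2, t4, t5}
AG (EX (b | (b | p))): greatest fixpoint, start Z0 = {t0, t2, t4, t5}, keep only states in Sat with every successor in Z. Z1 = {t0, t2, t4}; fixed.
Sat(AG (EX (b | (b | p)))) = {t0, t2, t4}

{t0, t2, t4}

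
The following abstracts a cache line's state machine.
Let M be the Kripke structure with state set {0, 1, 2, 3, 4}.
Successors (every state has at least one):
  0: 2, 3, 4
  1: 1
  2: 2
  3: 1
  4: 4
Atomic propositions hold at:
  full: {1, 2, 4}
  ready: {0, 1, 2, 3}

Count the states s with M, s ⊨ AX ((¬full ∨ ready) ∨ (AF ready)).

3

Sat(¬full) = {0, 3}
Sat(¬full ∨ ready) = {0, 1, 2, 3}
AF ready: least fixpoint, start Z0 = {0, 1, 2, 3}, add states with every successor in Z. Already a fixed point.
Sat(AF ready) = {0, 1, 2, 3}
Sat((¬full ∨ ready) ∨ (AF ready)) = {0, 1, 2, 3}
Sat(AX ((¬full ∨ ready) ∨ (AF ready))) = {s : every successor in {0, 1, 2, 3}} = {1, 2, 3}
|Sat(AX ((¬full ∨ ready) ∨ (AF ready)))| = |{1, 2, 3}| = 3.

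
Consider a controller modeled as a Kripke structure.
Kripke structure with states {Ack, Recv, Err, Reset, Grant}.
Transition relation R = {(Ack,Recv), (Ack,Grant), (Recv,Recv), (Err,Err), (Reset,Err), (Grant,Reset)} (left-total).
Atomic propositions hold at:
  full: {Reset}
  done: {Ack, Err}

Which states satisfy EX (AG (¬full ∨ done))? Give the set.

{Ack, Recv, Err, Reset}

Sat(¬full) = {Ack, Recv, Err, Grant}
Sat(¬full ∨ done) = {Ack, Recv, Err, Grant}
AG (¬full ∨ done): greatest fixpoint, start Z0 = {Ack, Recv, Err, Grant}, keep only states in Sat with every successor in Z. Z1 = {Ack, Recv, Err}; Z2 = {Recv, Err}; fixed.
Sat(AG (¬full ∨ done)) = {Recv, Err}
Sat(EX (AG (¬full ∨ done))) = {s : some successor in {Recv, Err}} = {Ack, Recv, Err, Reset}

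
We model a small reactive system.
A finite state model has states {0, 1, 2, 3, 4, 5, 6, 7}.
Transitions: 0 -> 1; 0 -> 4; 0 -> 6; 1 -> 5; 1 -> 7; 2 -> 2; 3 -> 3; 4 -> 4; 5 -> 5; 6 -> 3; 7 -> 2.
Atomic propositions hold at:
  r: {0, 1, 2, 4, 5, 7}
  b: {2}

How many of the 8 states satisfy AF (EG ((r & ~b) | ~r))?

6

Sat(~b) = {0, 1, 3, 4, 5, 6, 7}
Sat(r & ~b) = {0, 1, 4, 5, 7}
Sat(~r) = {3, 6}
Sat((r & ~b) | ~r) = {0, 1, 3, 4, 5, 6, 7}
EG ((r & ~b) | ~r): greatest fixpoint, start Z0 = {0, 1, 3, 4, 5, 6, 7}, keep only states in Sat with some successor in Z. Z1 = {0, 1, 3, 4, 5, 6}; fixed.
Sat(EG ((r & ~b) | ~r)) = {0, 1, 3, 4, 5, 6}
AF (EG ((r & ~b) | ~r)): least fixpoint, start Z0 = {0, 1, 3, 4, 5, 6}, add states with every successor in Z. Already a fixed point.
Sat(AF (EG ((r & ~b) | ~r))) = {0, 1, 3, 4, 5, 6}
|Sat(AF (EG ((r & ~b) | ~r)))| = |{0, 1, 3, 4, 5, 6}| = 6.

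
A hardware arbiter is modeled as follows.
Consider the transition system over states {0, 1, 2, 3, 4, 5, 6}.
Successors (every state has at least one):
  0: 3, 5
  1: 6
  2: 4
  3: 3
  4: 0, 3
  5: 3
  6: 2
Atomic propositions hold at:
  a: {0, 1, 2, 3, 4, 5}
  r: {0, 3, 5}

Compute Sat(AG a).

{0, 2, 3, 4, 5}

AG a: greatest fixpoint, start Z0 = {0, 1, 2, 3, 4, 5}, keep only states in Sat with every successor in Z. Z1 = {0, 2, 3, 4, 5}; fixed.
Sat(AG a) = {0, 2, 3, 4, 5}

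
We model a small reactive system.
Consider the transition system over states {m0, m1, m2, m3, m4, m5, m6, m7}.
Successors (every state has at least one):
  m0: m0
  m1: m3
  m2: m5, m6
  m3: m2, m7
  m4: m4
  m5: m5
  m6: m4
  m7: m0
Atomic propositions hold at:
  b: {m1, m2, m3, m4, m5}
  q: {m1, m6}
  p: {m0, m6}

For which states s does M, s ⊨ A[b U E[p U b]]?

E[p U b]: least fixpoint, start Z0 = Sat(b) = {m1, m2, m3, m4, m5}, add states in Sat(p) with some successor in Z. Z1 = {m1, m2, m3, m4, m5, m6}; fixed.
Sat(E[p U b]) = {m1, m2, m3, m4, m5, m6}
A[b U E[p U b]]: least fixpoint, start Z0 = Sat(E[p U b]) = {m1, m2, m3, m4, m5, m6}, add states in Sat(b) with every successor in Z. Already a fixed point.
Sat(A[b U E[p U b]]) = {m1, m2, m3, m4, m5, m6}

{m1, m2, m3, m4, m5, m6}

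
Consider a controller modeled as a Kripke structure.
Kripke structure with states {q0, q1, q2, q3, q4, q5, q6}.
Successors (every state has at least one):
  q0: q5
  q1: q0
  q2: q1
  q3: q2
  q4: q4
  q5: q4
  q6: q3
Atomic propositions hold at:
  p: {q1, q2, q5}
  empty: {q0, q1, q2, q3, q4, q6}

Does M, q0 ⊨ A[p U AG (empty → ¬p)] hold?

Sat(¬p) = {q0, q3, q4, q6}
Sat(empty → ¬p) = {q0, q3, q4, q5, q6}
AG (empty → ¬p): greatest fixpoint, start Z0 = {q0, q3, q4, q5, q6}, keep only states in Sat with every successor in Z. Z1 = {q0, q4, q5, q6}; Z2 = {q0, q4, q5}; fixed.
Sat(AG (empty → ¬p)) = {q0, q4, q5}
A[p U AG (empty → ¬p)]: least fixpoint, start Z0 = Sat(AG (empty → ¬p)) = {q0, q4, q5}, add states in Sat(p) with every successor in Z. Z1 = {q0, q1, q4, q5}; Z2 = {q0, q1, q2, q4, q5}; fixed.
Sat(A[p U AG (empty → ¬p)]) = {q0, q1, q2, q4, q5}
q0 ∈ Sat(A[p U AG (empty → ¬p)]) = {q0, q1, q2, q4, q5}, so the formula holds at q0.

Yes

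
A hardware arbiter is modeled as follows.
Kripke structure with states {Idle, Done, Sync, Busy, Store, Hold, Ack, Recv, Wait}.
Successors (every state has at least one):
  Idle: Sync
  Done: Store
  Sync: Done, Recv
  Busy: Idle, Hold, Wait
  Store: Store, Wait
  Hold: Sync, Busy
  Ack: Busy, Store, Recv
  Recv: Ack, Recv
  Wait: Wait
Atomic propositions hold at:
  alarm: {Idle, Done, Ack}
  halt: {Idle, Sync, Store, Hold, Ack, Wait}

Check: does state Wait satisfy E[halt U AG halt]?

Yes

AG halt: greatest fixpoint, start Z0 = {Idle, Sync, Store, Hold, Ack, Wait}, keep only states in Sat with every successor in Z. Z1 = {Idle, Store, Wait}; Z2 = {Store, Wait}; fixed.
Sat(AG halt) = {Store, Wait}
E[halt U AG halt]: least fixpoint, start Z0 = Sat(AG halt) = {Store, Wait}, add states in Sat(halt) with some successor in Z. Z1 = {Store, Ack, Wait}; fixed.
Sat(E[halt U AG halt]) = {Store, Ack, Wait}
Wait ∈ Sat(E[halt U AG halt]) = {Store, Ack, Wait}, so the formula holds at Wait.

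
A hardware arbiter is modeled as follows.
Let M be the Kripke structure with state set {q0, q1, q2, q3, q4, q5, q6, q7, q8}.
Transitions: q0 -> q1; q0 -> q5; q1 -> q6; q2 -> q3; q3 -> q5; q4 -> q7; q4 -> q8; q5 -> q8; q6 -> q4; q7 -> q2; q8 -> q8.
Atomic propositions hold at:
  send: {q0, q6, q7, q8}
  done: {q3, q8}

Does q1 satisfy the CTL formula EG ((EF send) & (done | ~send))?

EF send: least fixpoint, start Z0 = {q0, q6, q7, q8}, add states with some successor in Z. Z1 = {q0, q1, q4, q5, q6, q7, q8}; Z2 = {q0, q1, q3, q4, q5, q6, q7, q8}; Z3 = {q0, q1, q2, q3, q4, q5, q6, q7, q8}; fixed.
Sat(EF send) = {q0, q1, q2, q3, q4, q5, q6, q7, q8}
Sat(~send) = {q1, q2, q3, q4, q5}
Sat(done | ~send) = {q1, q2, q3, q4, q5, q8}
Sat((EF send) & (done | ~send)) = {q1, q2, q3, q4, q5, q8}
EG ((EF send) & (done | ~send)): greatest fixpoint, start Z0 = {q1, q2, q3, q4, q5, q8}, keep only states in Sat with some successor in Z. Z1 = {q2, q3, q4, q5, q8}; fixed.
Sat(EG ((EF send) & (done | ~send))) = {q2, q3, q4, q5, q8}
q1 ∉ Sat(EG ((EF send) & (done | ~send))) = {q2, q3, q4, q5, q8}, so the formula does not hold at q1.

No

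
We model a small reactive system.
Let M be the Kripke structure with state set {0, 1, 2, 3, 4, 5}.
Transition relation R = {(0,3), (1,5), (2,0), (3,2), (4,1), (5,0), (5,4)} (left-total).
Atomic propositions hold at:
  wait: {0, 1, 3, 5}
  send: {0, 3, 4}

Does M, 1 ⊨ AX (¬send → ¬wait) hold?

No

Sat(¬send) = {1, 2, 5}
Sat(¬wait) = {2, 4}
Sat(¬send → ¬wait) = {0, 2, 3, 4}
Sat(AX (¬send → ¬wait)) = {s : every successor in {0, 2, 3, 4}} = {0, 2, 3, 5}
1 ∉ Sat(AX (¬send → ¬wait)) = {0, 2, 3, 5}, so the formula does not hold at 1.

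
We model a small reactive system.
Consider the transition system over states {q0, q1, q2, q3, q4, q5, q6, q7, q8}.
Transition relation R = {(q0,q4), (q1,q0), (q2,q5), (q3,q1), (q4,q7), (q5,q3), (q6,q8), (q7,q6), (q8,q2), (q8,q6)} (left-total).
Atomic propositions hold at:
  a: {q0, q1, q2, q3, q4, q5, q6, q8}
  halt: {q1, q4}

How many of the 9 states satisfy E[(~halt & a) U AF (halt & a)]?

Sat(~halt) = {q0, q2, q3, q5, q6, q7, q8}
Sat(~halt & a) = {q0, q2, q3, q5, q6, q8}
Sat(halt & a) = {q1, q4}
AF (halt & a): least fixpoint, start Z0 = {q1, q4}, add states with every successor in Z. Z1 = {q0, q1, q3, q4}; Z2 = {q0, q1, q3, q4, q5}; Z3 = {q0, q1, q2, q3, q4, q5}; fixed.
Sat(AF (halt & a)) = {q0, q1, q2, q3, q4, q5}
E[(~halt & a) U AF (halt & a)]: least fixpoint, start Z0 = Sat(AF (halt & a)) = {q0, q1, q2, q3, q4, q5}, add states in Sat(~halt & a) with some successor in Z. Z1 = {q0, q1, q2, q3, q4, q5, q8}; Z2 = {q0, q1, q2, q3, q4, q5, q6, q8}; fixed.
Sat(E[(~halt & a) U AF (halt & a)]) = {q0, q1, q2, q3, q4, q5, q6, q8}
|Sat(E[(~halt & a) U AF (halt & a)])| = |{q0, q1, q2, q3, q4, q5, q6, q8}| = 8.

8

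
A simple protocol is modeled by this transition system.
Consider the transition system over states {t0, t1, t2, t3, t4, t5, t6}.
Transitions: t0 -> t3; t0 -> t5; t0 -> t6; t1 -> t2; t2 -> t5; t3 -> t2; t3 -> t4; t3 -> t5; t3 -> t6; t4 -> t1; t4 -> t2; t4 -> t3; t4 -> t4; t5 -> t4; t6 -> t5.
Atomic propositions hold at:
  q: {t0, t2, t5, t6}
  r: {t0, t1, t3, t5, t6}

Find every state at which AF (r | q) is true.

{t0, t1, t2, t3, t5, t6}

Sat(r | q) = {t0, t1, t2, t3, t5, t6}
AF (r | q): least fixpoint, start Z0 = {t0, t1, t2, t3, t5, t6}, add states with every successor in Z. Already a fixed point.
Sat(AF (r | q)) = {t0, t1, t2, t3, t5, t6}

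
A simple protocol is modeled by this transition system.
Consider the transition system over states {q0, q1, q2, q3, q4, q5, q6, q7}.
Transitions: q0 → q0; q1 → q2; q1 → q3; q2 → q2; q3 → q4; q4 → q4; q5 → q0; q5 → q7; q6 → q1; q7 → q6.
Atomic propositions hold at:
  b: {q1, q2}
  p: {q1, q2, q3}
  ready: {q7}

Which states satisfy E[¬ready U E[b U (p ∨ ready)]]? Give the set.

{q1, q2, q3, q5, q6, q7}

Sat(¬ready) = {q0, q1, q2, q3, q4, q5, q6}
Sat(p ∨ ready) = {q1, q2, q3, q7}
E[b U (p ∨ ready)]: least fixpoint, start Z0 = Sat((p ∨ ready)) = {q1, q2, q3, q7}, add states in Sat(b) with some successor in Z. Already a fixed point.
Sat(E[b U (p ∨ ready)]) = {q1, q2, q3, q7}
E[¬ready U E[b U (p ∨ ready)]]: least fixpoint, start Z0 = Sat(E[b U (p ∨ ready)]) = {q1, q2, q3, q7}, add states in Sat(¬ready) with some successor in Z. Z1 = {q1, q2, q3, q5, q6, q7}; fixed.
Sat(E[¬ready U E[b U (p ∨ ready)]]) = {q1, q2, q3, q5, q6, q7}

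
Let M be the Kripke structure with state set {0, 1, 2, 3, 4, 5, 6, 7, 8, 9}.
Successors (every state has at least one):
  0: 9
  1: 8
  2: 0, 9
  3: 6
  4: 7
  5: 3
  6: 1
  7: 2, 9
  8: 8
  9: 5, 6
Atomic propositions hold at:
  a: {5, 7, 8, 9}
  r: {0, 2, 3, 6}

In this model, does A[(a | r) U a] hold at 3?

No

Sat(a | r) = {0, 2, 3, 5, 6, 7, 8, 9}
A[(a | r) U a]: least fixpoint, start Z0 = Sat(a) = {5, 7, 8, 9}, add states in Sat(a | r) with every successor in Z. Z1 = {0, 5, 7, 8, 9}; Z2 = {0, 2, 5, 7, 8, 9}; fixed.
Sat(A[(a | r) U a]) = {0, 2, 5, 7, 8, 9}
3 ∉ Sat(A[(a | r) U a]) = {0, 2, 5, 7, 8, 9}, so the formula does not hold at 3.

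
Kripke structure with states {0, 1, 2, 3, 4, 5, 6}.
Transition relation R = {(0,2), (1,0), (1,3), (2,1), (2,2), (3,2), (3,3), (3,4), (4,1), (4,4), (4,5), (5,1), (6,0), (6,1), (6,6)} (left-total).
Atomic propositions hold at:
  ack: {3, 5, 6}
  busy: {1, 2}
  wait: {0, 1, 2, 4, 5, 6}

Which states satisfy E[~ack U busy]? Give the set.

{0, 1, 2, 4}

Sat(~ack) = {0, 1, 2, 4}
E[~ack U busy]: least fixpoint, start Z0 = Sat(busy) = {1, 2}, add states in Sat(~ack) with some successor in Z. Z1 = {0, 1, 2, 4}; fixed.
Sat(E[~ack U busy]) = {0, 1, 2, 4}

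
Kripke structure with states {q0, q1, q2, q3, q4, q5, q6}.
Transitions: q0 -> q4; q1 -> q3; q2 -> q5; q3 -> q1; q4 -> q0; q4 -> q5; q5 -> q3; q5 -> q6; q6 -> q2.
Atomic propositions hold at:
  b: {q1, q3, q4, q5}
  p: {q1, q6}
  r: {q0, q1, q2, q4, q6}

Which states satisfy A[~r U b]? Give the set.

Sat(~r) = {q3, q5}
A[~r U b]: least fixpoint, start Z0 = Sat(b) = {q1, q3, q4, q5}, add states in Sat(~r) with every successor in Z. Already a fixed point.
Sat(A[~r U b]) = {q1, q3, q4, q5}

{q1, q3, q4, q5}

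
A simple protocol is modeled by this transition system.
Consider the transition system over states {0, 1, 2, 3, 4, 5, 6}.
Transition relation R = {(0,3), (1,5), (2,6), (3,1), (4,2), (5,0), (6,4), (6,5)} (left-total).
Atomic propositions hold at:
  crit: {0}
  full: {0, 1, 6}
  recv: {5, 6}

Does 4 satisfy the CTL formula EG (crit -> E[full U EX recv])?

Sat(EX recv) = {s : some successor in {5, 6}} = {1, 2, 6}
E[full U EX recv]: least fixpoint, start Z0 = Sat(EX recv) = {1, 2, 6}, add states in Sat(full) with some successor in Z. Already a fixed point.
Sat(E[full U EX recv]) = {1, 2, 6}
Sat(crit -> E[full U EX recv]) = {1, 2, 3, 4, 5, 6}
EG (crit -> E[full U EX recv]): greatest fixpoint, start Z0 = {1, 2, 3, 4, 5, 6}, keep only states in Sat with some successor in Z. Z1 = {1, 2, 3, 4, 6}; Z2 = {2, 3, 4, 6}; Z3 = {2, 4, 6}; fixed.
Sat(EG (crit -> E[full U EX recv])) = {2, 4, 6}
4 ∈ Sat(EG (crit -> E[full U EX recv])) = {2, 4, 6}, so the formula holds at 4.

Yes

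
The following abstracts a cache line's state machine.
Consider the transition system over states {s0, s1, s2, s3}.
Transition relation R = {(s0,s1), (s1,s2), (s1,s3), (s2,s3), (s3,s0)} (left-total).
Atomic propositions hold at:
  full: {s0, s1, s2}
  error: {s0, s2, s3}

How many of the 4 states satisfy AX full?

2

Sat(AX full) = {s : every successor in {s0, s1, s2}} = {s0, s3}
|Sat(AX full)| = |{s0, s3}| = 2.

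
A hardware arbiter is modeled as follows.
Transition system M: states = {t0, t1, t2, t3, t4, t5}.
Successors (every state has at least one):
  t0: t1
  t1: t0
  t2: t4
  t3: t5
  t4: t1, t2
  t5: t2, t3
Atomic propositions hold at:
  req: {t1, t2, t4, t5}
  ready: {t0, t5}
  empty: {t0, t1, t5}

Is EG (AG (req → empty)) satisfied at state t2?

No

Sat(req → empty) = {t0, t1, t3, t5}
AG (req → empty): greatest fixpoint, start Z0 = {t0, t1, t3, t5}, keep only states in Sat with every successor in Z. Z1 = {t0, t1, t3}; Z2 = {t0, t1}; fixed.
Sat(AG (req → empty)) = {t0, t1}
EG (AG (req → empty)): greatest fixpoint, start Z0 = {t0, t1}, keep only states in Sat with some successor in Z. Already a fixed point.
Sat(EG (AG (req → empty))) = {t0, t1}
t2 ∉ Sat(EG (AG (req → empty))) = {t0, t1}, so the formula does not hold at t2.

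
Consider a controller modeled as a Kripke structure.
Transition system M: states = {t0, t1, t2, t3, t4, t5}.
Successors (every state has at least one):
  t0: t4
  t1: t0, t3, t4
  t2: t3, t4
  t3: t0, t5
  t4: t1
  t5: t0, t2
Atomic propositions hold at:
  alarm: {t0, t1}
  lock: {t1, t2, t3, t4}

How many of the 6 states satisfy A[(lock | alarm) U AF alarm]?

3

Sat(lock | alarm) = {t0, t1, t2, t3, t4}
AF alarm: least fixpoint, start Z0 = {t0, t1}, add states with every successor in Z. Z1 = {t0, t1, t4}; fixed.
Sat(AF alarm) = {t0, t1, t4}
A[(lock | alarm) U AF alarm]: least fixpoint, start Z0 = Sat(AF alarm) = {t0, t1, t4}, add states in Sat(lock | alarm) with every successor in Z. Already a fixed point.
Sat(A[(lock | alarm) U AF alarm]) = {t0, t1, t4}
|Sat(A[(lock | alarm) U AF alarm])| = |{t0, t1, t4}| = 3.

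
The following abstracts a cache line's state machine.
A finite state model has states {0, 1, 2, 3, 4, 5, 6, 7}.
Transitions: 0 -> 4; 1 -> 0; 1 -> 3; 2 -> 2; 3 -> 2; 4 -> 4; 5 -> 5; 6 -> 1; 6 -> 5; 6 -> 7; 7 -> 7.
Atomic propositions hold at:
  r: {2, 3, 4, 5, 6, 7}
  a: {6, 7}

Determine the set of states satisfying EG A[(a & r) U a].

Sat(a & r) = {6, 7}
A[(a & r) U a]: least fixpoint, start Z0 = Sat(a) = {6, 7}, add states in Sat(a & r) with every successor in Z. Already a fixed point.
Sat(A[(a & r) U a]) = {6, 7}
EG A[(a & r) U a]: greatest fixpoint, start Z0 = {6, 7}, keep only states in Sat with some successor in Z. Already a fixed point.
Sat(EG A[(a & r) U a]) = {6, 7}

{6, 7}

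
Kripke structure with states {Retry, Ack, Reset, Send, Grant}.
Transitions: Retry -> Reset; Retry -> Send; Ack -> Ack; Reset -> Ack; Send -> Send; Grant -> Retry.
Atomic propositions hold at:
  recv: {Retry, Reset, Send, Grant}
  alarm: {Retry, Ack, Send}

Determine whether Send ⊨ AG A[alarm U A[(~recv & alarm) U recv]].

Yes

Sat(~recv) = {Ack}
Sat(~recv & alarm) = {Ack}
A[(~recv & alarm) U recv]: least fixpoint, start Z0 = Sat(recv) = {Retry, Reset, Send, Grant}, add states in Sat(~recv & alarm) with every successor in Z. Already a fixed point.
Sat(A[(~recv & alarm) U recv]) = {Retry, Reset, Send, Grant}
A[alarm U A[(~recv & alarm) U recv]]: least fixpoint, start Z0 = Sat(A[(~recv & alarm) U recv]) = {Retry, Reset, Send, Grant}, add states in Sat(alarm) with every successor in Z. Already a fixed point.
Sat(A[alarm U A[(~recv & alarm) U recv]]) = {Retry, Reset, Send, Grant}
AG A[alarm U A[(~recv & alarm) U recv]]: greatest fixpoint, start Z0 = {Retry, Reset, Send, Grant}, keep only states in Sat with every successor in Z. Z1 = {Retry, Send, Grant}; Z2 = {Send, Grant}; Z3 = {Send}; fixed.
Sat(AG A[alarm U A[(~recv & alarm) U recv]]) = {Send}
Send ∈ Sat(AG A[alarm U A[(~recv & alarm) U recv]]) = {Send}, so the formula holds at Send.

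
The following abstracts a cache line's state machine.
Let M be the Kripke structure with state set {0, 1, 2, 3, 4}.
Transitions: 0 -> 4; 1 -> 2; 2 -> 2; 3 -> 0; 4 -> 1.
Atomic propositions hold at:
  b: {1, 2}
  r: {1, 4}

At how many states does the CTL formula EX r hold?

2

Sat(EX r) = {s : some successor in {1, 4}} = {0, 4}
|Sat(EX r)| = |{0, 4}| = 2.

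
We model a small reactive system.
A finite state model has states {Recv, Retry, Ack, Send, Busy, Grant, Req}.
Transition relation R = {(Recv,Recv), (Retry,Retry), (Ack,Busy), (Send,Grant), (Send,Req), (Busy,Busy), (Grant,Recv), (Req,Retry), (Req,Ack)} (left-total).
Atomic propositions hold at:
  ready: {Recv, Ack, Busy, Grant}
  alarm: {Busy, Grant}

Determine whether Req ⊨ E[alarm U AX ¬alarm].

Sat(¬alarm) = {Recv, Retry, Ack, Send, Req}
Sat(AX ¬alarm) = {s : every successor in {Recv, Retry, Ack, Send, Req}} = {Recv, Retry, Grant, Req}
E[alarm U AX ¬alarm]: least fixpoint, start Z0 = Sat(AX ¬alarm) = {Recv, Retry, Grant, Req}, add states in Sat(alarm) with some successor in Z. Already a fixed point.
Sat(E[alarm U AX ¬alarm]) = {Recv, Retry, Grant, Req}
Req ∈ Sat(E[alarm U AX ¬alarm]) = {Recv, Retry, Grant, Req}, so the formula holds at Req.

Yes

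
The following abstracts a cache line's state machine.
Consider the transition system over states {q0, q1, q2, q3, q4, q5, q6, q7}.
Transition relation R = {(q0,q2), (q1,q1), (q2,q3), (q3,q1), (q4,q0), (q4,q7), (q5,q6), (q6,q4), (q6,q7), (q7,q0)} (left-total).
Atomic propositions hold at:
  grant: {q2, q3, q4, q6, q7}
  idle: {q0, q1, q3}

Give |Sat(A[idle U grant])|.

A[idle U grant]: least fixpoint, start Z0 = Sat(grant) = {q2, q3, q4, q6, q7}, add states in Sat(idle) with every successor in Z. Z1 = {q0, q2, q3, q4, q6, q7}; fixed.
Sat(A[idle U grant]) = {q0, q2, q3, q4, q6, q7}
|Sat(A[idle U grant])| = |{q0, q2, q3, q4, q6, q7}| = 6.

6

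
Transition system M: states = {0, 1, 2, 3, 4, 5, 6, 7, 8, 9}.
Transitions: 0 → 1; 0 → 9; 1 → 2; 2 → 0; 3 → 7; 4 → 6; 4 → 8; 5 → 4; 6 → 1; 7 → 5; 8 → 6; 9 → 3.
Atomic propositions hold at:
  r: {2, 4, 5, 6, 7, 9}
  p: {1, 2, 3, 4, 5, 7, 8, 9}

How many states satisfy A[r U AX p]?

Sat(AX p) = {s : every successor in {1, 2, 3, 4, 5, 7, 8, 9}} = {0, 1, 3, 5, 6, 7, 9}
A[r U AX p]: least fixpoint, start Z0 = Sat(AX p) = {0, 1, 3, 5, 6, 7, 9}, add states in Sat(r) with every successor in Z. Z1 = {0, 1, 2, 3, 5, 6, 7, 9}; fixed.
Sat(A[r U AX p]) = {0, 1, 2, 3, 5, 6, 7, 9}
|Sat(A[r U AX p])| = |{0, 1, 2, 3, 5, 6, 7, 9}| = 8.

8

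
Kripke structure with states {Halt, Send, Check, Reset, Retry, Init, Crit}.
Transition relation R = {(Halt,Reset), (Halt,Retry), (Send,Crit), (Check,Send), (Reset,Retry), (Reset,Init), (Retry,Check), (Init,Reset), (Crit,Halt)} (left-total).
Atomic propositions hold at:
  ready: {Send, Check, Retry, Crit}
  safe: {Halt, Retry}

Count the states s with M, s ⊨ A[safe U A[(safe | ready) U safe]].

5

Sat(safe | ready) = {Halt, Send, Check, Retry, Crit}
A[(safe | ready) U safe]: least fixpoint, start Z0 = Sat(safe) = {Halt, Retry}, add states in Sat(safe | ready) with every successor in Z. Z1 = {Halt, Retry, Crit}; Z2 = {Halt, Send, Retry, Crit}; Z3 = {Halt, Send, Check, Retry, Crit}; fixed.
Sat(A[(safe | ready) U safe]) = {Halt, Send, Check, Retry, Crit}
A[safe U A[(safe | ready) U safe]]: least fixpoint, start Z0 = Sat(A[(safe | ready) U safe]) = {Halt, Send, Check, Retry, Crit}, add states in Sat(safe) with every successor in Z. Already a fixed point.
Sat(A[safe U A[(safe | ready) U safe]]) = {Halt, Send, Check, Retry, Crit}
|Sat(A[safe U A[(safe | ready) U safe]])| = |{Halt, Send, Check, Retry, Crit}| = 5.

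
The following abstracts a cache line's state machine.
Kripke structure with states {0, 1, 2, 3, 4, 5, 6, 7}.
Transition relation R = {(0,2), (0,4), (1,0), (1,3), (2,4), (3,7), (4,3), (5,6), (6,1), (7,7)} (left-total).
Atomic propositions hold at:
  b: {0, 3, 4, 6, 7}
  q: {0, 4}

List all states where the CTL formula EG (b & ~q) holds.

{3, 7}

Sat(~q) = {1, 2, 3, 5, 6, 7}
Sat(b & ~q) = {3, 6, 7}
EG (b & ~q): greatest fixpoint, start Z0 = {3, 6, 7}, keep only states in Sat with some successor in Z. Z1 = {3, 7}; fixed.
Sat(EG (b & ~q)) = {3, 7}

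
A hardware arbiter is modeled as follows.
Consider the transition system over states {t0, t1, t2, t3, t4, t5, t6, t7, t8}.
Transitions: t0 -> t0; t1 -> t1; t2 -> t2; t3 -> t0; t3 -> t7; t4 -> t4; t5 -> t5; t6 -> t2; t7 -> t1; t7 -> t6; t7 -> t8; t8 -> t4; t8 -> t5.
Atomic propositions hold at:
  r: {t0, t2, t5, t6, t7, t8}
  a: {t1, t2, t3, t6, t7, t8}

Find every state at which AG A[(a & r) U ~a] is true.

Sat(a & r) = {t2, t6, t7, t8}
Sat(~a) = {t0, t4, t5}
A[(a & r) U ~a]: least fixpoint, start Z0 = Sat(~a) = {t0, t4, t5}, add states in Sat(a & r) with every successor in Z. Z1 = {t0, t4, t5, t8}; fixed.
Sat(A[(a & r) U ~a]) = {t0, t4, t5, t8}
AG A[(a & r) U ~a]: greatest fixpoint, start Z0 = {t0, t4, t5, t8}, keep only states in Sat with every successor in Z. Already a fixed point.
Sat(AG A[(a & r) U ~a]) = {t0, t4, t5, t8}

{t0, t4, t5, t8}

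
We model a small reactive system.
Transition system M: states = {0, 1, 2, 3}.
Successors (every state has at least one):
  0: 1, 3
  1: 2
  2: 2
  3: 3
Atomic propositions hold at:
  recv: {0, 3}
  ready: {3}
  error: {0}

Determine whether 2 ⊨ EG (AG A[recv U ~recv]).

Yes

Sat(~recv) = {1, 2}
A[recv U ~recv]: least fixpoint, start Z0 = Sat(~recv) = {1, 2}, add states in Sat(recv) with every successor in Z. Already a fixed point.
Sat(A[recv U ~recv]) = {1, 2}
AG A[recv U ~recv]: greatest fixpoint, start Z0 = {1, 2}, keep only states in Sat with every successor in Z. Already a fixed point.
Sat(AG A[recv U ~recv]) = {1, 2}
EG (AG A[recv U ~recv]): greatest fixpoint, start Z0 = {1, 2}, keep only states in Sat with some successor in Z. Already a fixed point.
Sat(EG (AG A[recv U ~recv])) = {1, 2}
2 ∈ Sat(EG (AG A[recv U ~recv])) = {1, 2}, so the formula holds at 2.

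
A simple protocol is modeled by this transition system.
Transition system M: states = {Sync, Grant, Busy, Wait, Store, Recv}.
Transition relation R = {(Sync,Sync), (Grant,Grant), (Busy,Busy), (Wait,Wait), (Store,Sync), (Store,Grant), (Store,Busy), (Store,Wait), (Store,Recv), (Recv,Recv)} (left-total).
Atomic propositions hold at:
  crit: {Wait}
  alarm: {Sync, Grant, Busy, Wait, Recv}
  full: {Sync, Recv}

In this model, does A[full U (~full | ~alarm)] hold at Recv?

No

Sat(~full) = {Grant, Busy, Wait, Store}
Sat(~alarm) = {Store}
Sat(~full | ~alarm) = {Grant, Busy, Wait, Store}
A[full U (~full | ~alarm)]: least fixpoint, start Z0 = Sat((~full | ~alarm)) = {Grant, Busy, Wait, Store}, add states in Sat(full) with every successor in Z. Already a fixed point.
Sat(A[full U (~full | ~alarm)]) = {Grant, Busy, Wait, Store}
Recv ∉ Sat(A[full U (~full | ~alarm)]) = {Grant, Busy, Wait, Store}, so the formula does not hold at Recv.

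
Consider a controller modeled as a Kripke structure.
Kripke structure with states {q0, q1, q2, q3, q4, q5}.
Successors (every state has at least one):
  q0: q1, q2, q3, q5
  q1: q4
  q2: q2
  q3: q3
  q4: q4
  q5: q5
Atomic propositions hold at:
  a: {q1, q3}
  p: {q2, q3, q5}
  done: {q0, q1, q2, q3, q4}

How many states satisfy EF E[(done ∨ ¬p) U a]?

Sat(¬p) = {q0, q1, q4}
Sat(done ∨ ¬p) = {q0, q1, q2, q3, q4}
E[(done ∨ ¬p) U a]: least fixpoint, start Z0 = Sat(a) = {q1, q3}, add states in Sat(done ∨ ¬p) with some successor in Z. Z1 = {q0, q1, q3}; fixed.
Sat(E[(done ∨ ¬p) U a]) = {q0, q1, q3}
EF E[(done ∨ ¬p) U a]: least fixpoint, start Z0 = {q0, q1, q3}, add states with some successor in Z. Already a fixed point.
Sat(EF E[(done ∨ ¬p) U a]) = {q0, q1, q3}
|Sat(EF E[(done ∨ ¬p) U a])| = |{q0, q1, q3}| = 3.

3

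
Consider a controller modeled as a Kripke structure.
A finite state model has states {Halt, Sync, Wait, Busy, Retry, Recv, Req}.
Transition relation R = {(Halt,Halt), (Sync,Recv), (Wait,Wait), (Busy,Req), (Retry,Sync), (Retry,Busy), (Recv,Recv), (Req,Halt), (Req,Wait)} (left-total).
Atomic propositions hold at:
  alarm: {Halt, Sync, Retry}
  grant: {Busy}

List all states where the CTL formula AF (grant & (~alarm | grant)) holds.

Sat(~alarm) = {Wait, Busy, Recv, Req}
Sat(~alarm | grant) = {Wait, Busy, Recv, Req}
Sat(grant & (~alarm | grant)) = {Busy}
AF (grant & (~alarm | grant)): least fixpoint, start Z0 = {Busy}, add states with every successor in Z. Already a fixed point.
Sat(AF (grant & (~alarm | grant))) = {Busy}

{Busy}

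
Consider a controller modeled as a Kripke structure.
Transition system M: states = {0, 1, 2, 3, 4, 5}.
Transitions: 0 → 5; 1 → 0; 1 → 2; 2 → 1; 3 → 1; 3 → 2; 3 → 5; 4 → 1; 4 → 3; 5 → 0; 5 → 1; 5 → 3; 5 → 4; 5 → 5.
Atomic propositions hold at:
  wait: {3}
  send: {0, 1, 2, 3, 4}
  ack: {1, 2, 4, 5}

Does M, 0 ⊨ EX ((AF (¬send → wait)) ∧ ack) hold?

Sat(¬send) = {5}
Sat(¬send → wait) = {0, 1, 2, 3, 4}
AF (¬send → wait): least fixpoint, start Z0 = {0, 1, 2, 3, 4}, add states with every successor in Z. Already a fixed point.
Sat(AF (¬send → wait)) = {0, 1, 2, 3, 4}
Sat((AF (¬send → wait)) ∧ ack) = {1, 2, 4}
Sat(EX ((AF (¬send → wait)) ∧ ack)) = {s : some successor in {1, 2, 4}} = {1, 2, 3, 4, 5}
0 ∉ Sat(EX ((AF (¬send → wait)) ∧ ack)) = {1, 2, 3, 4, 5}, so the formula does not hold at 0.

No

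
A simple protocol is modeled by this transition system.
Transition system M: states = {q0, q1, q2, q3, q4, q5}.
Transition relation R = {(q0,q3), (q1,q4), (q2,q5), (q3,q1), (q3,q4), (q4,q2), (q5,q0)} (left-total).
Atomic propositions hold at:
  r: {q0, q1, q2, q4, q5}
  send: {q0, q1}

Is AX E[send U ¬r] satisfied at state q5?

Yes

Sat(¬r) = {q3}
E[send U ¬r]: least fixpoint, start Z0 = Sat(¬r) = {q3}, add states in Sat(send) with some successor in Z. Z1 = {q0, q3}; fixed.
Sat(E[send U ¬r]) = {q0, q3}
Sat(AX E[send U ¬r]) = {s : every successor in {q0, q3}} = {q0, q5}
q5 ∈ Sat(AX E[send U ¬r]) = {q0, q5}, so the formula holds at q5.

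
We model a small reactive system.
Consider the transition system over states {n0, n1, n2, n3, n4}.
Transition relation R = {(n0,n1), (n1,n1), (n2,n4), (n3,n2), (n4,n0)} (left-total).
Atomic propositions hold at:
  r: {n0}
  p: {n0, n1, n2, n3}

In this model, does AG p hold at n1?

Yes

AG p: greatest fixpoint, start Z0 = {n0, n1, n2, n3}, keep only states in Sat with every successor in Z. Z1 = {n0, n1, n3}; Z2 = {n0, n1}; fixed.
Sat(AG p) = {n0, n1}
n1 ∈ Sat(AG p) = {n0, n1}, so the formula holds at n1.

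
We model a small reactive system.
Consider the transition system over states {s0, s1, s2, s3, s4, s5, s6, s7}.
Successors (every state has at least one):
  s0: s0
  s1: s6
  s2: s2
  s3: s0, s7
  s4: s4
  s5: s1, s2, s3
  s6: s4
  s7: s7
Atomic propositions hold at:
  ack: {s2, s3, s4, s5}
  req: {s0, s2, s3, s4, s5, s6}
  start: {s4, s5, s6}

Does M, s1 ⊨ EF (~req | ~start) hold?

Sat(~req) = {s1, s7}
Sat(~start) = {s0, s1, s2, s3, s7}
Sat(~req | ~start) = {s0, s1, s2, s3, s7}
EF (~req | ~start): least fixpoint, start Z0 = {s0, s1, s2, s3, s7}, add states with some successor in Z. Z1 = {s0, s1, s2, s3, s5, s7}; fixed.
Sat(EF (~req | ~start)) = {s0, s1, s2, s3, s5, s7}
s1 ∈ Sat(EF (~req | ~start)) = {s0, s1, s2, s3, s5, s7}, so the formula holds at s1.

Yes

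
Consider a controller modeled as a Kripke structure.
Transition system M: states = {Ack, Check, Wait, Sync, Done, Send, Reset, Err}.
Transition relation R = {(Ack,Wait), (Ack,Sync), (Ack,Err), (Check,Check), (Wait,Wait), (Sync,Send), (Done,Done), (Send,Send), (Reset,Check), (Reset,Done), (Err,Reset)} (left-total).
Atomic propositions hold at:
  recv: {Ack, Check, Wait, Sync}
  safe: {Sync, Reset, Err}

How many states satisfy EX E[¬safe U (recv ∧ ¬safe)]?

Sat(¬safe) = {Ack, Check, Wait, Done, Send}
Sat(recv ∧ ¬safe) = {Ack, Check, Wait}
E[¬safe U (recv ∧ ¬safe)]: least fixpoint, start Z0 = Sat((recv ∧ ¬safe)) = {Ack, Check, Wait}, add states in Sat(¬safe) with some successor in Z. Already a fixed point.
Sat(E[¬safe U (recv ∧ ¬safe)]) = {Ack, Check, Wait}
Sat(EX E[¬safe U (recv ∧ ¬safe)]) = {s : some successor in {Ack, Check, Wait}} = {Ack, Check, Wait, Reset}
|Sat(EX E[¬safe U (recv ∧ ¬safe)])| = |{Ack, Check, Wait, Reset}| = 4.

4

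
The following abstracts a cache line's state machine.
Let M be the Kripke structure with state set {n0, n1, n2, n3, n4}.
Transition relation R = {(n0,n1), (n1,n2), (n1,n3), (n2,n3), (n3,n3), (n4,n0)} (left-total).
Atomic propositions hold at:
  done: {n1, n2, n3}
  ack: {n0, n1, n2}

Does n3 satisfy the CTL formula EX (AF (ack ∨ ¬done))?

No

Sat(¬done) = {n0, n4}
Sat(ack ∨ ¬done) = {n0, n1, n2, n4}
AF (ack ∨ ¬done): least fixpoint, start Z0 = {n0, n1, n2, n4}, add states with every successor in Z. Already a fixed point.
Sat(AF (ack ∨ ¬done)) = {n0, n1, n2, n4}
Sat(EX (AF (ack ∨ ¬done))) = {s : some successor in {n0, n1, n2, n4}} = {n0, n1, n4}
n3 ∉ Sat(EX (AF (ack ∨ ¬done))) = {n0, n1, n4}, so the formula does not hold at n3.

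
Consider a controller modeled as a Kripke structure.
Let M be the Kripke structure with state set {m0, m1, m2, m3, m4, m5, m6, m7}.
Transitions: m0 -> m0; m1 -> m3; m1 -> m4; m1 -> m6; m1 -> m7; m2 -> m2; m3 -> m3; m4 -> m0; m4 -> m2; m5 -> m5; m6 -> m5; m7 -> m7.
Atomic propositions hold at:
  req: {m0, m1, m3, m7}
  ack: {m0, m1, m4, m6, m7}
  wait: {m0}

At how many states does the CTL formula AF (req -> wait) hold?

5

Sat(req -> wait) = {m0, m2, m4, m5, m6}
AF (req -> wait): least fixpoint, start Z0 = {m0, m2, m4, m5, m6}, add states with every successor in Z. Already a fixed point.
Sat(AF (req -> wait)) = {m0, m2, m4, m5, m6}
|Sat(AF (req -> wait))| = |{m0, m2, m4, m5, m6}| = 5.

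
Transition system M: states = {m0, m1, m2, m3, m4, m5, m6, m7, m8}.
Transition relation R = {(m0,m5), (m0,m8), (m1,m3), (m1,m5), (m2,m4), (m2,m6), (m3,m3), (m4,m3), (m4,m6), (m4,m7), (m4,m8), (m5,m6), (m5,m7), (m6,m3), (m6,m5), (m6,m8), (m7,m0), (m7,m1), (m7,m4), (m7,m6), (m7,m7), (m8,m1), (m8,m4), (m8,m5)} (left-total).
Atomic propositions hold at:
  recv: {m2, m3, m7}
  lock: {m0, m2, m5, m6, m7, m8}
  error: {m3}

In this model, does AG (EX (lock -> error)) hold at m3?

Sat(lock -> error) = {m1, m3, m4}
Sat(EX (lock -> error)) = {s : some successor in {m1, m3, m4}} = {m1, m2, m3, m4, m6, m7, m8}
AG (EX (lock -> error)): greatest fixpoint, start Z0 = {m1, m2, m3, m4, m6, m7, m8}, keep only states in Sat with every successor in Z. Z1 = {m2, m3, m4}; Z2 = {m3}; fixed.
Sat(AG (EX (lock -> error))) = {m3}
m3 ∈ Sat(AG (EX (lock -> error))) = {m3}, so the formula holds at m3.

Yes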